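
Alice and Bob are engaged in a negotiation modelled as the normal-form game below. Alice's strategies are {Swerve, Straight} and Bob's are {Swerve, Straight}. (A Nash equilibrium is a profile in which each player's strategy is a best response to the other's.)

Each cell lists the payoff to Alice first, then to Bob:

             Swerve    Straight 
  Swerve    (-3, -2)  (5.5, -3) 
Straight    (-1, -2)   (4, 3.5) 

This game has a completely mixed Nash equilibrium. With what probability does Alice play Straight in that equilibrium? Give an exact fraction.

Let x be the probability that Alice plays Swerve. In a completely mixed equilibrium, Bob must be indifferent between Swerve and Straight.
Bob's expected payoff from Swerve is −2x − 2(1−x); from Straight it is −3x + 3.5(1−x).
Setting these equal: -2 = −6.5x + 3.5, so x = 11/13.
Therefore Alice plays Straight with probability 1 − 11/13 = 2/13.

2/13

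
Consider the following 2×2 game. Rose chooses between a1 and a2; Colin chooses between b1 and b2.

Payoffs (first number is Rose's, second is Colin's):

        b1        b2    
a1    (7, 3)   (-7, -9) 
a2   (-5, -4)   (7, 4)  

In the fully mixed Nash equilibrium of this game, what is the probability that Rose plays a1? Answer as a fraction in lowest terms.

2/5

Let x be the probability that Rose plays a1. In a completely mixed equilibrium, Colin must be indifferent between b1 and b2.
Colin's expected payoff from b1 is 3x − 4(1−x); from b2 it is −9x + 4(1−x).
Setting these equal: 7x − 4 = −13x + 4, so x = 2/5.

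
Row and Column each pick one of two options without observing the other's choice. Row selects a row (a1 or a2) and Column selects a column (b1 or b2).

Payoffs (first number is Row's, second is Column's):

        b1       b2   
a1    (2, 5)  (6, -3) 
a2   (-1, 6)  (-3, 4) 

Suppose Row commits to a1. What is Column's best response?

Against a1, Column earns 5 from b1 and -3 from b2.
So b1 is the best response.

b1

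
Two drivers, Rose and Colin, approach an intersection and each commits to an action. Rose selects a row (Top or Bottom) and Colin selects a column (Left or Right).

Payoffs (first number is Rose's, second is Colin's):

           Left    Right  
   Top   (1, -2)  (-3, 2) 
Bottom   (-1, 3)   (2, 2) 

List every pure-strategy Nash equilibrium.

none

(Top, Left): Colin prefers Right (2 > -2) — not an equilibrium.
(Top, Right): Rose prefers Bottom (2 > -3) — not an equilibrium.
(Bottom, Left): Rose prefers Top (1 > -1) — not an equilibrium.
(Bottom, Right): Colin prefers Left (3 > 2) — not an equilibrium.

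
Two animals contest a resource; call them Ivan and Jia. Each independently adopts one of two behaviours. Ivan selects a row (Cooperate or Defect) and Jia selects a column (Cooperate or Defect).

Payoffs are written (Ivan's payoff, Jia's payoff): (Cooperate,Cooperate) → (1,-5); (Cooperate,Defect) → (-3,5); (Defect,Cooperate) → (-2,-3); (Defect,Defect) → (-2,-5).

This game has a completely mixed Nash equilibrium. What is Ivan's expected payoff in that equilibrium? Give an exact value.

First find q, the probability Jia plays Cooperate, from Ivan's indifference between Cooperate and Defect: q − 3(1−q) = −2q − 2(1−q), giving q = 1/4.
Since Ivan is indifferent in equilibrium, Ivan's expected payoff equals the payoff from either row against (1/4, 3/4). Using Cooperate: (1/4) − 3(3/4) = -2.

-2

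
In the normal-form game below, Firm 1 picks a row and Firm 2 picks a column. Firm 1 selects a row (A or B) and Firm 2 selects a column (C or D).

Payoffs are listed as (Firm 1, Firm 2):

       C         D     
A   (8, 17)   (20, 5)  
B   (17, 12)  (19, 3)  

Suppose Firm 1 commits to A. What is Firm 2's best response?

C

Against A, Firm 2 earns 17 from C and 5 from D.
So C is the best response.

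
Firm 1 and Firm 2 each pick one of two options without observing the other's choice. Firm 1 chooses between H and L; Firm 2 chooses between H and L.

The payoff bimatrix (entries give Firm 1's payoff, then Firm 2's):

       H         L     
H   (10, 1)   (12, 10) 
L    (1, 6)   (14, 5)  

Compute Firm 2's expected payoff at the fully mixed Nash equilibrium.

11/2

First find p, the probability Firm 1 plays H, from Firm 2's indifference between H and L: p + 6(1−p) = 10p + 5(1−p), giving p = 1/10.
Since Firm 2 is indifferent in equilibrium, Firm 2's expected payoff equals the payoff from either column against (1/10, 9/10). Using H: (1/10) + 6(9/10) = 11/2.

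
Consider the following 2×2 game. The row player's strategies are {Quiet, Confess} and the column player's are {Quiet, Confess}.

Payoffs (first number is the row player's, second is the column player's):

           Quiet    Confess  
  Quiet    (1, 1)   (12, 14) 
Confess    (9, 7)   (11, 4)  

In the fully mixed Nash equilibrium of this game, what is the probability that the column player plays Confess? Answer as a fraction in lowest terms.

Let q be the probability that the column player plays Quiet. In a completely mixed equilibrium, the row player must be indifferent between Quiet and Confess.
The row player's expected payoff from Quiet is q + 12(1−q); from Confess it is 9q + 11(1−q).
Setting these equal: −11q + 12 = −2q + 11, so q = 1/9.
Therefore the column player plays Confess with probability 1 − 1/9 = 8/9.

8/9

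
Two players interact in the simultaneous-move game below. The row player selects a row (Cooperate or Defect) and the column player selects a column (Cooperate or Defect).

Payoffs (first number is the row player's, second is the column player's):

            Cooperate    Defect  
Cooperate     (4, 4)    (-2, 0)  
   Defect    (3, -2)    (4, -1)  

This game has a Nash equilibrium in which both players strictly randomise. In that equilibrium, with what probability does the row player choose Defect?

4/5

Let r be the probability that the row player plays Cooperate. In a completely mixed equilibrium, the column player must be indifferent between Cooperate and Defect.
The column player's expected payoff from Cooperate is 4r − 2(1−r); from Defect it is −(1−r).
Setting these equal: 6r − 2 = r − 1, so r = 1/5.
Therefore the row player plays Defect with probability 1 − 1/5 = 4/5.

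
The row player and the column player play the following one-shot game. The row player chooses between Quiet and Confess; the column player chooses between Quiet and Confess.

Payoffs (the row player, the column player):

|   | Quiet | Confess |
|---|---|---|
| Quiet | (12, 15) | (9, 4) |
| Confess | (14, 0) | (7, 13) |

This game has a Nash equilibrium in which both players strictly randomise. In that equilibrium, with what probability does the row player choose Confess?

Let r be the probability that the row player plays Quiet. In a completely mixed equilibrium, the column player must be indifferent between Quiet and Confess.
The column player's expected payoff from Quiet is 15r; from Confess it is 4r + 13(1−r).
Setting these equal: 15r = −9r + 13, so r = 13/24.
Therefore the row player plays Confess with probability 1 − 13/24 = 11/24.

11/24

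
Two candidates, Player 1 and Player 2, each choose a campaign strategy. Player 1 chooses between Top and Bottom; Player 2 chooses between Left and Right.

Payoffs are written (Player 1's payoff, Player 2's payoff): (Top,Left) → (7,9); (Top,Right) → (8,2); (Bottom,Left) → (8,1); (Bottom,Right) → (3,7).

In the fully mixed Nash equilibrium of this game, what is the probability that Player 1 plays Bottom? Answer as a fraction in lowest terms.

7/13

Let p be the probability that Player 1 plays Top. In a completely mixed equilibrium, Player 2 must be indifferent between Left and Right.
Player 2's expected payoff from Left is 9p + (1−p); from Right it is 2p + 7(1−p).
Setting these equal: 8p + 1 = −5p + 7, so p = 6/13.
Therefore Player 1 plays Bottom with probability 1 − 6/13 = 7/13.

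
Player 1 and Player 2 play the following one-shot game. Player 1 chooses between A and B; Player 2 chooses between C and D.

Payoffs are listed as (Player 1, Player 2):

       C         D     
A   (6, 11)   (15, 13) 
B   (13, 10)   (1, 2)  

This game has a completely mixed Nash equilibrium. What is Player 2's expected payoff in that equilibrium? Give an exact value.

54/5

First find p, the probability Player 1 plays A, from Player 2's indifference between C and D: 11p + 10(1−p) = 13p + 2(1−p), giving p = 4/5.
Since Player 2 is indifferent in equilibrium, Player 2's expected payoff equals the payoff from either column against (4/5, 1/5). Using C: 11(4/5) + 10(1/5) = 54/5.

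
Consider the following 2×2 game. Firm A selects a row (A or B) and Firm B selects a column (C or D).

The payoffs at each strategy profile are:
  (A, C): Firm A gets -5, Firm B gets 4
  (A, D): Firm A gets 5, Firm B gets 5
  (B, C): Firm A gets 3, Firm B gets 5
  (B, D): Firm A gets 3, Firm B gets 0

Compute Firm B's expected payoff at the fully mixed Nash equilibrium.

25/6

First find x, the probability Firm A plays A, from Firm B's indifference between C and D: 4x + 5(1−x) = 5x, giving x = 5/6.
Since Firm B is indifferent in equilibrium, Firm B's expected payoff equals the payoff from either column against (5/6, 1/6). Using C: 4(5/6) + 5(1/6) = 25/6.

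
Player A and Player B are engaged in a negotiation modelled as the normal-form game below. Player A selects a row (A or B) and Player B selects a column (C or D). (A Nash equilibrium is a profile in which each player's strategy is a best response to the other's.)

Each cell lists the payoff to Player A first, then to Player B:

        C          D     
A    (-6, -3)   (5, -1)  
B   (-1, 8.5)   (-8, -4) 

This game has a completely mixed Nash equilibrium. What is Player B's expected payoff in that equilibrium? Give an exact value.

-41/29

First find x, the probability Player A plays A, from Player B's indifference between C and D: −3x + 8.5(1−x) = −x − 4(1−x), giving x = 25/29.
Since Player B is indifferent in equilibrium, Player B's expected payoff equals the payoff from either column against (25/29, 4/29). Using C: −3(25/29) + 8.5(4/29) = -41/29.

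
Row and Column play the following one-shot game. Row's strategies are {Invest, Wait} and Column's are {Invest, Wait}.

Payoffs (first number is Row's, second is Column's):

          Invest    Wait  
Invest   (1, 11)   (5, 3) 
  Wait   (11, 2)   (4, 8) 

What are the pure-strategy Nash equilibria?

(Invest, Invest): Row prefers Wait (11 > 1) — not an equilibrium.
(Invest, Wait): Column prefers Invest (11 > 3) — not an equilibrium.
(Wait, Invest): Column prefers Wait (8 > 2) — not an equilibrium.
(Wait, Wait): Row prefers Invest (5 > 4) — not an equilibrium.

none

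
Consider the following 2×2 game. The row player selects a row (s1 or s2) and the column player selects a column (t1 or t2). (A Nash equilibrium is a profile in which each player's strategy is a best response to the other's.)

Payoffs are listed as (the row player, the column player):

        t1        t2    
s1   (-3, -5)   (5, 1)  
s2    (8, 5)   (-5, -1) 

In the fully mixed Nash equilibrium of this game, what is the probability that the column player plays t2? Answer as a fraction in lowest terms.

11/21

Let q be the probability that the column player plays t1. In a completely mixed equilibrium, the row player must be indifferent between s1 and s2.
The row player's expected payoff from s1 is −3q + 5(1−q); from s2 it is 8q − 5(1−q).
Setting these equal: −8q + 5 = 13q − 5, so q = 10/21.
Therefore the column player plays t2 with probability 1 − 10/21 = 11/21.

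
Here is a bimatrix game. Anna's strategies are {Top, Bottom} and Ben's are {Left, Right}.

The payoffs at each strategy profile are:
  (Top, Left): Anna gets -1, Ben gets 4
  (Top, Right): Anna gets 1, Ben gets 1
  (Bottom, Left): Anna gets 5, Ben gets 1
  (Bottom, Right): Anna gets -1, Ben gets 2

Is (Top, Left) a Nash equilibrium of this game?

At (Top, Left), Anna earns -1; switching to Bottom would give 5, so Anna would deviate.
Ben earns 4; switching to Right would give 1, so Ben has no profitable deviation.
Since at least one player can profitably deviate, this is not a Nash equilibrium.

No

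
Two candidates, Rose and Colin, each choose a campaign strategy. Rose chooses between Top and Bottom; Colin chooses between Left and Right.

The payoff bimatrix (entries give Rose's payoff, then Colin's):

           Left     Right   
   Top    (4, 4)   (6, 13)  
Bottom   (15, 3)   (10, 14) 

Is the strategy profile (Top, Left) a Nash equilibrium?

No

At (Top, Left), Rose earns 4; switching to Bottom would give 15, so Rose would deviate.
Colin earns 4; switching to Right would give 13, so Colin would deviate.
Since at least one player can profitably deviate, this is not a Nash equilibrium.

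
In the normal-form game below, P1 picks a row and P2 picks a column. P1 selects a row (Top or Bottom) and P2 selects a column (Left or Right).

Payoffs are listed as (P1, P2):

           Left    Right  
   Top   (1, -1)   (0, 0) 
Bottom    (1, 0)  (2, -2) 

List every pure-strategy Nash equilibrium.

(Bottom, Left)

(Top, Left): P2 prefers Right (0 > -1) — not an equilibrium.
(Top, Right): P1 prefers Bottom (2 > 0) — not an equilibrium.
(Bottom, Left): P1 gets 1 ≥ 1 from Top, and P2 gets 0 ≥ -2 from Right — Nash equilibrium.
(Bottom, Right): P2 prefers Left (0 > -2) — not an equilibrium.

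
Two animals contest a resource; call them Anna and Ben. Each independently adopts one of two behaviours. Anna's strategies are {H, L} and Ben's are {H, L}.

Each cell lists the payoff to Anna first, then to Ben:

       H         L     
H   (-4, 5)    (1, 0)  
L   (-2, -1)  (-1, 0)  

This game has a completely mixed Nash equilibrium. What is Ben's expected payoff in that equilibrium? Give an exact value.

0

First find p, the probability Anna plays H, from Ben's indifference between H and L: 5p − (1−p) = 0, giving p = 1/6.
Since Ben is indifferent in equilibrium, Ben's expected payoff equals the payoff from either column against (1/6, 5/6). Using H: 5(1/6) − (5/6) = 0.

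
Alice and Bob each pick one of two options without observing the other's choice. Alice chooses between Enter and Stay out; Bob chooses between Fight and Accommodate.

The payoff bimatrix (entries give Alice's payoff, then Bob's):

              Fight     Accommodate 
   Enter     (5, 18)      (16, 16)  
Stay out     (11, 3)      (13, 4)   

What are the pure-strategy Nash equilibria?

none

(Enter, Fight): Alice prefers Stay out (11 > 5) — not an equilibrium.
(Enter, Accommodate): Bob prefers Fight (18 > 16) — not an equilibrium.
(Stay out, Fight): Bob prefers Accommodate (4 > 3) — not an equilibrium.
(Stay out, Accommodate): Alice prefers Enter (16 > 13) — not an equilibrium.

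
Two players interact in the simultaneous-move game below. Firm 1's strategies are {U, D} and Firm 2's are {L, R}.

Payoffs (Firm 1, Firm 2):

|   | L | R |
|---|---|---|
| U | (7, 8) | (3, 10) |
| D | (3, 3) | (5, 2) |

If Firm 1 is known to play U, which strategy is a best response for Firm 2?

Against U, Firm 2 earns 8 from L and 10 from R.
So R is the best response.

R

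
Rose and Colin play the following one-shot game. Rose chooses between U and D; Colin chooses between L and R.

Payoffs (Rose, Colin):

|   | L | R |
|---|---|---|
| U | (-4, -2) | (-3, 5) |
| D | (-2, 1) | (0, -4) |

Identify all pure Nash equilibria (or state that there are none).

(D, L)

(U, L): Rose prefers D (-2 > -4); Colin prefers R (5 > -2) — not an equilibrium.
(U, R): Rose prefers D (0 > -3) — not an equilibrium.
(D, L): Rose gets -2 ≥ -4 from U, and Colin gets 1 ≥ -4 from R — Nash equilibrium.
(D, R): Colin prefers L (1 > -4) — not an equilibrium.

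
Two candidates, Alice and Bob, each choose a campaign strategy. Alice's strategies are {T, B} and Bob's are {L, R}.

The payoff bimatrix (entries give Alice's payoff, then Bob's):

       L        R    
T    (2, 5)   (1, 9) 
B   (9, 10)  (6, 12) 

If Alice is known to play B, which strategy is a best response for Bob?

Against B, Bob earns 10 from L and 12 from R.
So R is the best response.

R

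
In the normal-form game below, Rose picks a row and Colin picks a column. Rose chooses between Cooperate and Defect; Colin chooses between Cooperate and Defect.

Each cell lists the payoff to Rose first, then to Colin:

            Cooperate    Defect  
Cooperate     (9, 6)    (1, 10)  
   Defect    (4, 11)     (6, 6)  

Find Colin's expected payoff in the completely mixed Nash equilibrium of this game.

74/9

First find p, the probability Rose plays Cooperate, from Colin's indifference between Cooperate and Defect: 6p + 11(1−p) = 10p + 6(1−p), giving p = 5/9.
Since Colin is indifferent in equilibrium, Colin's expected payoff equals the payoff from either column against (5/9, 4/9). Using Cooperate: 6(5/9) + 11(4/9) = 74/9.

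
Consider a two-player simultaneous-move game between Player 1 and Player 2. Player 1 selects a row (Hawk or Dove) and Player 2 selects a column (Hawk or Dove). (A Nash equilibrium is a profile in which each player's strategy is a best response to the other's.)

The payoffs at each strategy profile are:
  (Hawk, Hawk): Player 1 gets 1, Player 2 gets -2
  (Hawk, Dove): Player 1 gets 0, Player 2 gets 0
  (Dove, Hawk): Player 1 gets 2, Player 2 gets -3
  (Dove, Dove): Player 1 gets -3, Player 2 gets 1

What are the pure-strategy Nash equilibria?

(Hawk, Dove)

(Hawk, Hawk): Player 1 prefers Dove (2 > 1); Player 2 prefers Dove (0 > -2) — not an equilibrium.
(Hawk, Dove): Player 1 gets 0 ≥ -3 from Dove, and Player 2 gets 0 ≥ -2 from Hawk — Nash equilibrium.
(Dove, Hawk): Player 2 prefers Dove (1 > -3) — not an equilibrium.
(Dove, Dove): Player 1 prefers Hawk (0 > -3) — not an equilibrium.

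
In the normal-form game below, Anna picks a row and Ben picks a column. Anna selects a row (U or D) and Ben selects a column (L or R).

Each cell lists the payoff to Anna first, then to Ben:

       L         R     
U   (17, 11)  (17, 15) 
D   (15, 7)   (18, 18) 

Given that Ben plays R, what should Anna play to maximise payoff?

D

Against R, Anna earns 17 from U and 18 from D.
So D is the best response.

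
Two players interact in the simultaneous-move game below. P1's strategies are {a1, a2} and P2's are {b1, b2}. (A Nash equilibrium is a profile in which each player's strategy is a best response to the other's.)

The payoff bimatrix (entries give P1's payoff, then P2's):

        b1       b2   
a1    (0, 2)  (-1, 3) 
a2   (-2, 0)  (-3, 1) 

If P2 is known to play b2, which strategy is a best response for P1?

a1

Against b2, P1 earns -1 from a1 and -3 from a2.
So a1 is the best response.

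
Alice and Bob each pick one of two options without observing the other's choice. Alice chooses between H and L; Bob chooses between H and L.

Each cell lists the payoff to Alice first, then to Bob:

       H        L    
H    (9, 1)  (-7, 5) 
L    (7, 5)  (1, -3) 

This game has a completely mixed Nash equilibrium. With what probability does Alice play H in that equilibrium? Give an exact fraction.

Let r be the probability that Alice plays H. In a completely mixed equilibrium, Bob must be indifferent between H and L.
Bob's expected payoff from H is r + 5(1−r); from L it is 5r − 3(1−r).
Setting these equal: −4r + 5 = 8r − 3, so r = 2/3.

2/3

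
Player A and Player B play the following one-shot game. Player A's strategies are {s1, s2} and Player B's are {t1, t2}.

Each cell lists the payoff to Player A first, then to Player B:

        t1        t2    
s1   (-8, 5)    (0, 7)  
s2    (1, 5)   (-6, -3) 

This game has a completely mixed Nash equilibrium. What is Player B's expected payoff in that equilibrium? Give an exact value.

5

First find x, the probability Player A plays s1, from Player B's indifference between t1 and t2: 5x + 5(1−x) = 7x − 3(1−x), giving x = 4/5.
Since Player B is indifferent in equilibrium, Player B's expected payoff equals the payoff from either column against (4/5, 1/5). Using t1: 5(4/5) + 5(1/5) = 5.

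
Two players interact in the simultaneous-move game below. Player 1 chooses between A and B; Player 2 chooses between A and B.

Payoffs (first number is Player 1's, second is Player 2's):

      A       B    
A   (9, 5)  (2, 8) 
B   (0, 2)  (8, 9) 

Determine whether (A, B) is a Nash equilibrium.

No

At (A, B), Player 1 earns 2; switching to B would give 8, so Player 1 would deviate.
Player 2 earns 8; switching to A would give 5, so Player 2 has no profitable deviation.
Since at least one player can profitably deviate, this is not a Nash equilibrium.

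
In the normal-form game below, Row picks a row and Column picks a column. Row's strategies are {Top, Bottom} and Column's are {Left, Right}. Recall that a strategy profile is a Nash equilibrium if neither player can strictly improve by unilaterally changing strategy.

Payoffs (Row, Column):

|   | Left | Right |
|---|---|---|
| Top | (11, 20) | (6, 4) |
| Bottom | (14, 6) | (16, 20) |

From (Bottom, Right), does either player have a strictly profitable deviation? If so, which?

Row at (Bottom, Right) earns 16; deviating to Top yields 6 — not better.
Column earns 20; deviating to Left yields 6 — not better.
Neither player can strictly improve; the profile is a Nash equilibrium.

Neither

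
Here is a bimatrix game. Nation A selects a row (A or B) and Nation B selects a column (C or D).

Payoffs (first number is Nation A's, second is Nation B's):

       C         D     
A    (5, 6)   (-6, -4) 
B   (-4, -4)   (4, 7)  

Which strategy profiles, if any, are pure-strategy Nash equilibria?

(A, C): Nation A gets 5 ≥ -4 from B, and Nation B gets 6 ≥ -4 from D — Nash equilibrium.
(A, D): Nation A prefers B (4 > -6); Nation B prefers C (6 > -4) — not an equilibrium.
(B, C): Nation A prefers A (5 > -4); Nation B prefers D (7 > -4) — not an equilibrium.
(B, D): Nation A gets 4 ≥ -6 from A, and Nation B gets 7 ≥ -4 from C — Nash equilibrium.

(A, C) and (B, D)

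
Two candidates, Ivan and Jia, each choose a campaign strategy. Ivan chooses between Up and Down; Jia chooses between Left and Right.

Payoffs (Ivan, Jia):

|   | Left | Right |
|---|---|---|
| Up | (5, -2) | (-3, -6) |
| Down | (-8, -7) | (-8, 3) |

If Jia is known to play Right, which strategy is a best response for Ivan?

Up

Against Right, Ivan earns -3 from Up and -8 from Down.
So Up is the best response.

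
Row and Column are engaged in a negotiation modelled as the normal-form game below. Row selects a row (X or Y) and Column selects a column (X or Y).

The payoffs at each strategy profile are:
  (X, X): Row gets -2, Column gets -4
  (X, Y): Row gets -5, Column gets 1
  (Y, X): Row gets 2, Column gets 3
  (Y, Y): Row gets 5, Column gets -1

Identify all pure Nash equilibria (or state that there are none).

(Y, X)

(X, X): Row prefers Y (2 > -2); Column prefers Y (1 > -4) — not an equilibrium.
(X, Y): Row prefers Y (5 > -5) — not an equilibrium.
(Y, X): Row gets 2 ≥ -2 from X, and Column gets 3 ≥ -1 from Y — Nash equilibrium.
(Y, Y): Column prefers X (3 > -1) — not an equilibrium.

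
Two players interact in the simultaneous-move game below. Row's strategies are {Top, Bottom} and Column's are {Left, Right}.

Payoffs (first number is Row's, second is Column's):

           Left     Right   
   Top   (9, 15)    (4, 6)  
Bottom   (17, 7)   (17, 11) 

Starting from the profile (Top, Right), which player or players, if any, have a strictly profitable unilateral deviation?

Both

Row at (Top, Right) earns 4; deviating to Bottom yields 17 — a strict improvement.
Column earns 6; deviating to Left yields 15 — a strict improvement.
Both Row and Column have strictly profitable deviations.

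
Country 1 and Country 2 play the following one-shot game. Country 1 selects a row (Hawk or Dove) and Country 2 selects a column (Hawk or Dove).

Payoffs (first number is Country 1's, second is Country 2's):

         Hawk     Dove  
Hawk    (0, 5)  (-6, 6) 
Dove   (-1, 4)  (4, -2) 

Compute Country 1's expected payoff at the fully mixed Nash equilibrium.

-6/11

First find y, the probability Country 2 plays Hawk, from Country 1's indifference between Hawk and Dove: −6(1−y) = −y + 4(1−y), giving y = 10/11.
Since Country 1 is indifferent in equilibrium, Country 1's expected payoff equals the payoff from either row against (10/11, 1/11). Using Hawk: −6(1/11) = -6/11.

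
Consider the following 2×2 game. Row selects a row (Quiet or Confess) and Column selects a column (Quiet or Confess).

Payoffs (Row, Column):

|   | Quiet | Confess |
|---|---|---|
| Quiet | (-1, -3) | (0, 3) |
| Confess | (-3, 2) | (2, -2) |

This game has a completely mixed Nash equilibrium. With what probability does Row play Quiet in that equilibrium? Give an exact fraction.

2/5

Let p be the probability that Row plays Quiet. In a completely mixed equilibrium, Column must be indifferent between Quiet and Confess.
Column's expected payoff from Quiet is −3p + 2(1−p); from Confess it is 3p − 2(1−p).
Setting these equal: −5p + 2 = 5p − 2, so p = 2/5.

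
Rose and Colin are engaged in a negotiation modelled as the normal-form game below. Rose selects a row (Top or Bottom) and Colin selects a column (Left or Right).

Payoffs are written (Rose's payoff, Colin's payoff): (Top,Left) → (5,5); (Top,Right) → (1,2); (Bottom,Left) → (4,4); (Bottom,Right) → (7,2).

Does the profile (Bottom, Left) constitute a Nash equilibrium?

No

At (Bottom, Left), Rose earns 4; switching to Top would give 5, so Rose would deviate.
Colin earns 4; switching to Right would give 2, so Colin has no profitable deviation.
Since at least one player can profitably deviate, this is not a Nash equilibrium.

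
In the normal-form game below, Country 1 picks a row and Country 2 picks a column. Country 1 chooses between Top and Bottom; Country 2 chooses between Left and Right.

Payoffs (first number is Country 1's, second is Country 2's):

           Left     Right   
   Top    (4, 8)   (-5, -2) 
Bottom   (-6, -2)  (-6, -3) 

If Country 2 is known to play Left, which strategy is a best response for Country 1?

Top

Against Left, Country 1 earns 4 from Top and -6 from Bottom.
So Top is the best response.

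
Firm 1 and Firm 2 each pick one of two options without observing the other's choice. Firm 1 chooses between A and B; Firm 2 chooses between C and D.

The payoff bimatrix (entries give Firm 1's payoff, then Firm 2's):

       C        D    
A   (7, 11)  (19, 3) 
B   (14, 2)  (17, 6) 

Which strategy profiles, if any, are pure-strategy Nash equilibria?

(A, C): Firm 1 prefers B (14 > 7) — not an equilibrium.
(A, D): Firm 2 prefers C (11 > 3) — not an equilibrium.
(B, C): Firm 2 prefers D (6 > 2) — not an equilibrium.
(B, D): Firm 1 prefers A (19 > 17) — not an equilibrium.

none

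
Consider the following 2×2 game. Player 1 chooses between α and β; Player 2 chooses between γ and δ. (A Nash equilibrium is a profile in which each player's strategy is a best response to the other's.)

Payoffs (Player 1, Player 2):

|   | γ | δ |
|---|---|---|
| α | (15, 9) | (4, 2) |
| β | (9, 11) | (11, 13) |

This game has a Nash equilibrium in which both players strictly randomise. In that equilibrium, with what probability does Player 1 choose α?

2/9

Let p be the probability that Player 1 plays α. In a completely mixed equilibrium, Player 2 must be indifferent between γ and δ.
Player 2's expected payoff from γ is 9p + 11(1−p); from δ it is 2p + 13(1−p).
Setting these equal: −2p + 11 = −11p + 13, so p = 2/9.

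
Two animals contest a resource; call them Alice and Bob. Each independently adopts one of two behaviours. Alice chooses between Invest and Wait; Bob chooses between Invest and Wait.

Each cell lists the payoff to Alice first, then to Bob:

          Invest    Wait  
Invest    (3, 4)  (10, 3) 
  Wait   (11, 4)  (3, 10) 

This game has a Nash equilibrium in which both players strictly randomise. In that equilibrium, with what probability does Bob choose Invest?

Let q be the probability that Bob plays Invest. In a completely mixed equilibrium, Alice must be indifferent between Invest and Wait.
Alice's expected payoff from Invest is 3q + 10(1−q); from Wait it is 11q + 3(1−q).
Setting these equal: −7q + 10 = 8q + 3, so q = 7/15.

7/15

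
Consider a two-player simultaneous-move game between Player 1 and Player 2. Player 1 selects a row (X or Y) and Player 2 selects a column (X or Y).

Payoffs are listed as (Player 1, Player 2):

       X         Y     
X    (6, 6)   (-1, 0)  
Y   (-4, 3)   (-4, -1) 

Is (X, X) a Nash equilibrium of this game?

At (X, X), Player 1 earns 6; switching to Y would give -4, so Player 1 has no profitable deviation.
Player 2 earns 6; switching to Y would give 0, so Player 2 has no profitable deviation.
Neither player can gain by a unilateral deviation, so this profile is a Nash equilibrium.

Yes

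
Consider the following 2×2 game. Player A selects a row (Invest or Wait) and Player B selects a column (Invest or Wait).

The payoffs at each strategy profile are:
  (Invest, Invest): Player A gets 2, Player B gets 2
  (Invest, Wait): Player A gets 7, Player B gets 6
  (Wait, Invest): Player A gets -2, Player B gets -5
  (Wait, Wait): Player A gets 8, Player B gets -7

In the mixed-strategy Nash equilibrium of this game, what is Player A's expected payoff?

6

First find q, the probability Player B plays Invest, from Player A's indifference between Invest and Wait: 2q + 7(1−q) = −2q + 8(1−q), giving q = 1/5.
Since Player A is indifferent in equilibrium, Player A's expected payoff equals the payoff from either row against (1/5, 4/5). Using Invest: 2(1/5) + 7(4/5) = 6.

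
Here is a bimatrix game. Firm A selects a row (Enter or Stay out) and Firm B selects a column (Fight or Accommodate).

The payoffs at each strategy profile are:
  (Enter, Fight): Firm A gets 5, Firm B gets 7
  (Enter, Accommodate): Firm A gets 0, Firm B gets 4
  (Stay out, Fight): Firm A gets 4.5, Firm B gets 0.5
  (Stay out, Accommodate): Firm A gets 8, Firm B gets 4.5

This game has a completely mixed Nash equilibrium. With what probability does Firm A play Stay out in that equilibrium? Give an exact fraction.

3/7

Let r be the probability that Firm A plays Enter. In a completely mixed equilibrium, Firm B must be indifferent between Fight and Accommodate.
Firm B's expected payoff from Fight is 7r + 0.5(1−r); from Accommodate it is 4r + 4.5(1−r).
Setting these equal: 6.5r + 0.5 = −0.5r + 4.5, so r = 4/7.
Therefore Firm A plays Stay out with probability 1 − 4/7 = 3/7.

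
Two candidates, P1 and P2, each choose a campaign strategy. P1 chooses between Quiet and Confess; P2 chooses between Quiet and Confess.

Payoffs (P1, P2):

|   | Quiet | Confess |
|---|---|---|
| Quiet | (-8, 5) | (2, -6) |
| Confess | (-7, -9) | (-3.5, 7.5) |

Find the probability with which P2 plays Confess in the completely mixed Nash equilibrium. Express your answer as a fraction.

2/13

Let y be the probability that P2 plays Quiet. In a completely mixed equilibrium, P1 must be indifferent between Quiet and Confess.
P1's expected payoff from Quiet is −8y + 2(1−y); from Confess it is −7y − 3.5(1−y).
Setting these equal: −10y + 2 = −3.5y − 3.5, so y = 11/13.
Therefore P2 plays Confess with probability 1 − 11/13 = 2/13.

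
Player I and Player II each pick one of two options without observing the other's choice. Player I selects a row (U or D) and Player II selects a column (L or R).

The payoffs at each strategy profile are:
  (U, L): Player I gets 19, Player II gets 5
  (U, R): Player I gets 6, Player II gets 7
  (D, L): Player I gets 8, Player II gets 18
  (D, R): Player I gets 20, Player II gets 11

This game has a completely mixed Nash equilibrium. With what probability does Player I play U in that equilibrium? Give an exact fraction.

Let r be the probability that Player I plays U. In a completely mixed equilibrium, Player II must be indifferent between L and R.
Player II's expected payoff from L is 5r + 18(1−r); from R it is 7r + 11(1−r).
Setting these equal: −13r + 18 = −4r + 11, so r = 7/9.

7/9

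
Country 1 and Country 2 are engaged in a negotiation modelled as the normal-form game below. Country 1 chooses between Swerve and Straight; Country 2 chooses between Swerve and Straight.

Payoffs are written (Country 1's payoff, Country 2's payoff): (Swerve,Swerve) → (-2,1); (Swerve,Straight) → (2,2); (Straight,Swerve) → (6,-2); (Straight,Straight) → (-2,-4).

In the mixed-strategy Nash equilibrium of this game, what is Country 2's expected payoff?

First find p, the probability Country 1 plays Swerve, from Country 2's indifference between Swerve and Straight: p − 2(1−p) = 2p − 4(1−p), giving p = 2/3.
Since Country 2 is indifferent in equilibrium, Country 2's expected payoff equals the payoff from either column against (2/3, 1/3). Using Swerve: (2/3) − 2(1/3) = 0.

0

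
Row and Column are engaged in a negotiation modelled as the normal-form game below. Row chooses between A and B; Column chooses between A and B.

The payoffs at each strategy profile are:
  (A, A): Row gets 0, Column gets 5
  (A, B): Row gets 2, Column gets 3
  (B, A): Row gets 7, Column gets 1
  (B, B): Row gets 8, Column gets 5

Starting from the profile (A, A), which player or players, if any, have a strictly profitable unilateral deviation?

Row at (A, A) earns 0; deviating to B yields 7 — a strict improvement.
Column earns 5; deviating to B yields 3 — not better.
Only Row has a strictly profitable deviation.

Row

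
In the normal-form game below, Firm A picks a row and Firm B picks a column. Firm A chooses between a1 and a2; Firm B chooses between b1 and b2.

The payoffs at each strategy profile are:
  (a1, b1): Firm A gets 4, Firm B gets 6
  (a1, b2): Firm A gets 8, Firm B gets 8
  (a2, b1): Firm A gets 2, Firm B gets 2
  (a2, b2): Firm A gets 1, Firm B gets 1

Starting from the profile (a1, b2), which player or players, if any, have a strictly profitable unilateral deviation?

Neither

Firm A at (a1, b2) earns 8; deviating to a2 yields 1 — not better.
Firm B earns 8; deviating to b1 yields 6 — not better.
Neither player can strictly improve; the profile is a Nash equilibrium.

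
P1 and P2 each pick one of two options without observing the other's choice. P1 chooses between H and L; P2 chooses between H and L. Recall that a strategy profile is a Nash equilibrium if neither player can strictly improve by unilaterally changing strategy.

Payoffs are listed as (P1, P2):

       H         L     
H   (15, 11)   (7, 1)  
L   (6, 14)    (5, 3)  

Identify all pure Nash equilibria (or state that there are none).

(H, H): P1 gets 15 ≥ 6 from L, and P2 gets 11 ≥ 1 from L — Nash equilibrium.
(H, L): P2 prefers H (11 > 1) — not an equilibrium.
(L, H): P1 prefers H (15 > 6) — not an equilibrium.
(L, L): P1 prefers H (7 > 5); P2 prefers H (14 > 3) — not an equilibrium.

(H, H)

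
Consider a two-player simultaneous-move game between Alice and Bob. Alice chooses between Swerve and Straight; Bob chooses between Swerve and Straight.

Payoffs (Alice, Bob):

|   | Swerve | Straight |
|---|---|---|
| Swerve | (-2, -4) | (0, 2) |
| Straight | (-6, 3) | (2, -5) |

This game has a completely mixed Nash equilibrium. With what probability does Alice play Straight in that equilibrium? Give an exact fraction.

3/7

Let p be the probability that Alice plays Swerve. In a completely mixed equilibrium, Bob must be indifferent between Swerve and Straight.
Bob's expected payoff from Swerve is −4p + 3(1−p); from Straight it is 2p − 5(1−p).
Setting these equal: −7p + 3 = 7p − 5, so p = 4/7.
Therefore Alice plays Straight with probability 1 − 4/7 = 3/7.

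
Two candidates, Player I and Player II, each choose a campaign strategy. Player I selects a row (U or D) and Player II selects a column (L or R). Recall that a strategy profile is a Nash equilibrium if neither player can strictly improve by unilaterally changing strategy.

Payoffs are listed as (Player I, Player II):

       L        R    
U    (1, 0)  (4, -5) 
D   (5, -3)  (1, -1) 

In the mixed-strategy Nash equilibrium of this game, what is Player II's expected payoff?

-15/7

First find p, the probability Player I plays U, from Player II's indifference between L and R: −3(1−p) = −5p − (1−p), giving p = 2/7.
Since Player II is indifferent in equilibrium, Player II's expected payoff equals the payoff from either column against (2/7, 5/7). Using L: −3(5/7) = -15/7.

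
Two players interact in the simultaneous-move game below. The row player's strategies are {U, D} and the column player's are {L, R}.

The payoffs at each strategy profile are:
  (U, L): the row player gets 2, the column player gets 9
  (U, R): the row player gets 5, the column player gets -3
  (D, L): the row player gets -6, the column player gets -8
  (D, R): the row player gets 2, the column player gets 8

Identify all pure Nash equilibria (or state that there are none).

(U, L)

(U, L): the row player gets 2 ≥ -6 from D, and the column player gets 9 ≥ -3 from R — Nash equilibrium.
(U, R): the column player prefers L (9 > -3) — not an equilibrium.
(D, L): the row player prefers U (2 > -6); the column player prefers R (8 > -8) — not an equilibrium.
(D, R): the row player prefers U (5 > 2) — not an equilibrium.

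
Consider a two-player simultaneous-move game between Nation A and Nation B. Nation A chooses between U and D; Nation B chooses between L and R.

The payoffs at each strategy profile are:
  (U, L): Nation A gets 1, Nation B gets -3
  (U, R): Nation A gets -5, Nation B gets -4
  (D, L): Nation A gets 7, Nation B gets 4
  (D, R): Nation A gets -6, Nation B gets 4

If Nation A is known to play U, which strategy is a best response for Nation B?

Against U, Nation B earns -3 from L and -4 from R.
So L is the best response.

L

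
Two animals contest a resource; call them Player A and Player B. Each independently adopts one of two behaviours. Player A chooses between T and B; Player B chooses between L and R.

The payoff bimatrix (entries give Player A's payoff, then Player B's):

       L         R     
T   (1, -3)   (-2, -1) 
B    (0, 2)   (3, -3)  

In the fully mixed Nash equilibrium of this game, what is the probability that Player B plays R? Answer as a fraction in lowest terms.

Let y be the probability that Player B plays L. In a completely mixed equilibrium, Player A must be indifferent between T and B.
Player A's expected payoff from T is y − 2(1−y); from B it is 3(1−y).
Setting these equal: 3y − 2 = −3y + 3, so y = 5/6.
Therefore Player B plays R with probability 1 − 5/6 = 1/6.

1/6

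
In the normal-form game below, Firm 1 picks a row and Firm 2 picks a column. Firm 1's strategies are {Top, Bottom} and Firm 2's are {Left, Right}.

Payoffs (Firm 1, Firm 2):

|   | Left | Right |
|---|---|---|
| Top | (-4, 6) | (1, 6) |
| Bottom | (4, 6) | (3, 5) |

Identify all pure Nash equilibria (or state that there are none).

(Top, Left): Firm 1 prefers Bottom (4 > -4) — not an equilibrium.
(Top, Right): Firm 1 prefers Bottom (3 > 1) — not an equilibrium.
(Bottom, Left): Firm 1 gets 4 ≥ -4 from Top, and Firm 2 gets 6 ≥ 5 from Right — Nash equilibrium.
(Bottom, Right): Firm 2 prefers Left (6 > 5) — not an equilibrium.

(Bottom, Left)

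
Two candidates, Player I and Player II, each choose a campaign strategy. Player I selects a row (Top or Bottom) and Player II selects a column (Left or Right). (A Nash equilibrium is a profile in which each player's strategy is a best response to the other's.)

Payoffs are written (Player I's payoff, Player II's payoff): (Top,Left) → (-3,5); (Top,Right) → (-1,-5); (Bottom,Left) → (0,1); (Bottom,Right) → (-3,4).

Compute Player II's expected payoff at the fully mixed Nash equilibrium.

25/13

First find p, the probability Player I plays Top, from Player II's indifference between Left and Right: 5p + (1−p) = −5p + 4(1−p), giving p = 3/13.
Since Player II is indifferent in equilibrium, Player II's expected payoff equals the payoff from either column against (3/13, 10/13). Using Left: 5(3/13) + (10/13) = 25/13.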